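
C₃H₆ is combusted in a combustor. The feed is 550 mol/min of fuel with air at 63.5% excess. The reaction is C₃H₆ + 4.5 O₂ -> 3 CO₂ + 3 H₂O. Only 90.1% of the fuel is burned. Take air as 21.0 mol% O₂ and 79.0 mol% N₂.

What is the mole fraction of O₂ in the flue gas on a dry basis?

0.0978

Stoichiometric O₂ = 4.5 × 550 = 2475 mol/min; O₂ fed = 2475 × 1.635 = 4047 mol/min.
N₂ fed = 4047 × 79/21 = 15220 mol/min.
Fuel reacted = 0.901 × 550 → ξ = 495.6 mol/min.
Outlet (n = n₀ + ν ξ):
  C₃H₆: 550 − 1(495.6) = 54.45
  O₂: 4047 − 4.5(495.6) = 1817
  N₂: 15220 (inert)
  CO₂: 0 + 3(495.6) = 1487
  H₂O: 0 + 3(495.6) = 1487
Dry total = 18580 mol/min; y_O₂ (dry) = 1817 / 18580 = 0.09777.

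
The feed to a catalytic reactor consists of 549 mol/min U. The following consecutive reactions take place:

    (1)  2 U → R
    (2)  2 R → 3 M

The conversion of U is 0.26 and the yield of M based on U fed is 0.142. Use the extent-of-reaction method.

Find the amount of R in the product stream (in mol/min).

Conversion of U: U consumed = 2ξ₁ = 0.26 × 549 → ξ₁ = 71.37 mol/min.
Yield of M: 3ξ₂ / 549 = 0.142 → ξ₂ = 25.99 mol/min.
Outlet amounts (n = n₀ + Σ ν·ξ):
  U: 549 − 2(71.37) = 406.3
  R: 0 + 1(71.37) − 2(25.99) = 19.4
  M: 0 + 3(25.99) = 77.96

19.4 mol/min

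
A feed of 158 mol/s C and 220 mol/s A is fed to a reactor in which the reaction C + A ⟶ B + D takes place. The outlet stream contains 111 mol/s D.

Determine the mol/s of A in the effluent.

For D: n = n₀ + 1ξ → 111 = 0 + 1ξ, giving ξ = 111 mol/s.
Outlet amounts (n = n₀ + ν ξ):
  C: 158 − 1(111) = 47
  A: 220 − 1(111) = 109
  B: 0 + 1(111) = 111
  D: 0 + 1(111) = 111

109 mol/s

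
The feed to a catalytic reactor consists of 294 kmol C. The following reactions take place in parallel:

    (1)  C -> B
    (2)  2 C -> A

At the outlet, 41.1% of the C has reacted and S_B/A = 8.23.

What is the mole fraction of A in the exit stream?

Conversion of C: C consumed = 0.411 × 294 = 120.8 kmol = 1ξ₁ + 2ξ₂.
Selectivity: 1ξ₁ / (1ξ₂) = 8.23 → ξ₁ = 8.23 ξ₂.
Substitute: (1·8.23 + 2) ξ₂ = 120.8 → ξ₂ = 11.81 kmol, ξ₁ = 97.21 kmol.
Outlet amounts (n = n₀ + Σ ν·ξ):
  C: 294 − 1(97.21) − 2(11.81) = 173.2
  B: 0 + 1(97.21) = 97.21
  A: 0 + 1(11.81) = 11.81
Total out = 282.2 kmol; y_A = 11.81 / 282.2 = 0.04186.

0.0419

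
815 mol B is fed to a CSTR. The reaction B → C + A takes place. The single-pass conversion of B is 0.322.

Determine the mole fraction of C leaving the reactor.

B reacted = 0.322 × 815 = 262.4 mol; ν_B = −1, so ξ = 262.4/1 = 262.4 mol.
Outlet amounts (n = n₀ + ν ξ):
  B: 815 − 1(262.4) = 552.6
  C: 0 + 1(262.4) = 262.4
  A: 0 + 1(262.4) = 262.4
Total out = 1077 mol; y_C = 262.4 / 1077 = 0.2436.

0.244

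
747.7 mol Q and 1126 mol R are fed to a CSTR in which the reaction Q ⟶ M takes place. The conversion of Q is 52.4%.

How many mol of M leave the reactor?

Q reacted = 0.524 × 747.7 = 391.8 mol; ν_Q = −1, so ξ = 391.8/1 = 391.8 mol.
Outlet amounts (n = n₀ + ν ξ):
  Q: 747.7 − 1(391.8) = 355.9
  M: 0 + 1(391.8) = 391.8
  R: 1126 (inert)

392 mol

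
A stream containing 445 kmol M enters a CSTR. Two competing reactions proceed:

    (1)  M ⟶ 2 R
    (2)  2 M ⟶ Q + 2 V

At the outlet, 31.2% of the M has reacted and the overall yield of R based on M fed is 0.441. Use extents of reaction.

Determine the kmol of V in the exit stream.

40.7 kmol

Yield of R: 2ξ₁ / 445 = 0.441 → ξ₁ = 98.12 kmol.
Conversion of M: 1ξ₁ + 2ξ₂ = 0.312 × 445 = 138.8 → ξ₂ = 20.36 kmol.
Outlet amounts (n = n₀ + Σ ν·ξ):
  M: 445 − 1(98.12) − 2(20.36) = 306.2
  R: 0 + 2(98.12) = 196.2
  Q: 0 + 1(20.36) = 20.36
  V: 0 + 2(20.36) = 40.72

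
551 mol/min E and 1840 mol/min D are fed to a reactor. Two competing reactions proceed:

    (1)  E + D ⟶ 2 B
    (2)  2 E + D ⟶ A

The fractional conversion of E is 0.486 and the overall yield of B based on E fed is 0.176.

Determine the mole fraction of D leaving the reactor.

Yield of B: 2ξ₁ / 551 = 0.176 → ξ₁ = 48.49 mol/min.
Conversion of E: 1ξ₁ + 2ξ₂ = 0.486 × 551 = 267.8 → ξ₂ = 109.6 mol/min.
Outlet amounts (n = n₀ + Σ ν·ξ):
  E: 551 − 1(48.49) − 2(109.6) = 283.2
  D: 1840 − 1(48.49) − 1(109.6) = 1682
  B: 0 + 2(48.49) = 96.98
  A: 0 + 1(109.6) = 109.6
Total out = 2172 mol/min; y_D = 1682 / 2172 = 0.7744.

0.774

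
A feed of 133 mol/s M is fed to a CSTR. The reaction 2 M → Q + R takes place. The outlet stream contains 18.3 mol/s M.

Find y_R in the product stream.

For M: n = n₀ − 2ξ → 18.3 = 133 − 2ξ, giving ξ = 57.35 mol/s.
Outlet amounts (n = n₀ + ν ξ):
  M: 133 − 2(57.35) = 18.3
  Q: 0 + 1(57.35) = 57.35
  R: 0 + 1(57.35) = 57.35
Total out = 133 mol/s; y_R = 57.35 / 133 = 0.4312.

0.431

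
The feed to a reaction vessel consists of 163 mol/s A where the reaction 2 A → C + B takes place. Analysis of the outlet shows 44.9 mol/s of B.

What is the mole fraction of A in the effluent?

0.449

For B: n = n₀ + 1ξ → 44.9 = 0 + 1ξ, giving ξ = 44.9 mol/s.
Outlet amounts (n = n₀ + ν ξ):
  A: 163 − 2(44.9) = 73.2
  C: 0 + 1(44.9) = 44.9
  B: 0 + 1(44.9) = 44.9
Total out = 163 mol/s; y_A = 73.2 / 163 = 0.4491.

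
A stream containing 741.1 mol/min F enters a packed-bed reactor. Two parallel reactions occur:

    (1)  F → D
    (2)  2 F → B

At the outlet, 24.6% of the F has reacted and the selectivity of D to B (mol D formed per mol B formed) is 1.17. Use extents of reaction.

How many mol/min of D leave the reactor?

Conversion of F: F consumed = 0.246 × 741.1 = 182.3 mol/min = 1ξ₁ + 2ξ₂.
Selectivity: 1ξ₁ / (1ξ₂) = 1.17 → ξ₁ = 1.17 ξ₂.
Substitute: (1·1.17 + 2) ξ₂ = 182.3 → ξ₂ = 57.51 mol/min, ξ₁ = 67.29 mol/min.
Outlet amounts (n = n₀ + Σ ν·ξ):
  F: 741.1 − 1(67.29) − 2(57.51) = 558.8
  D: 0 + 1(67.29) = 67.29
  B: 0 + 1(57.51) = 57.51

67.3 mol/min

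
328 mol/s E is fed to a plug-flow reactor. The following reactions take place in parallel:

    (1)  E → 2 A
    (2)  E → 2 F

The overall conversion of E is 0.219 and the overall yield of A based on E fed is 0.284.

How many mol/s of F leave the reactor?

50.5 mol/s

Yield of A: 2ξ₁ / 328 = 0.284 → ξ₁ = 46.58 mol/s.
Conversion of E: 1ξ₁ + 1ξ₂ = 0.219 × 328 = 71.83 → ξ₂ = 25.26 mol/s.
Outlet amounts (n = n₀ + Σ ν·ξ):
  E: 328 − 1(46.58) − 1(25.26) = 256.2
  A: 0 + 2(46.58) = 93.15
  F: 0 + 2(25.26) = 50.51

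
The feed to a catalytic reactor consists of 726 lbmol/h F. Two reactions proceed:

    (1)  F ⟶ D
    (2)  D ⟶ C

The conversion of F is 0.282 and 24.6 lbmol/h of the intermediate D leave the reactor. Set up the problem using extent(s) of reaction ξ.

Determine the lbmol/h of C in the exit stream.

Conversion of F: F consumed = 1ξ₁ = 0.282 × 726 → ξ₁ = 204.7 lbmol/h.
D balance: n_D = 0 + 1ξ₁ − 1ξ₂ = 24.6 → ξ₂ = (1·204.7 − 24.6)/1 = 180.1 lbmol/h.
Outlet amounts (n = n₀ + Σ ν·ξ):
  F: 726 − 1(204.7) = 521.3
  D: 0 + 1(204.7) − 1(180.1) = 24.6
  C: 0 + 1(180.1) = 180.1

180 lbmol/h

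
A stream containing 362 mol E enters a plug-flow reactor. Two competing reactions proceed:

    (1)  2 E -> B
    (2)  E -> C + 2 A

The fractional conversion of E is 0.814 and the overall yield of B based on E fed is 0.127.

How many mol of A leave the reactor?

405 mol

Yield of B: 1ξ₁ / 362 = 0.127 → ξ₁ = 45.97 mol.
Conversion of E: 2ξ₁ + 1ξ₂ = 0.814 × 362 = 294.7 → ξ₂ = 202.7 mol.
Outlet amounts (n = n₀ + Σ ν·ξ):
  E: 362 − 2(45.97) − 1(202.7) = 67.33
  B: 0 + 1(45.97) = 45.97
  C: 0 + 1(202.7) = 202.7
  A: 0 + 2(202.7) = 405.4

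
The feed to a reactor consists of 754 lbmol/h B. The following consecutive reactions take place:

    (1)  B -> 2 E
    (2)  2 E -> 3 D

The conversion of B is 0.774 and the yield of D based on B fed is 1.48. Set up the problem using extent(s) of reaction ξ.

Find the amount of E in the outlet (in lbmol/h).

423 lbmol/h

Conversion of B: B consumed = 1ξ₁ = 0.774 × 754 → ξ₁ = 583.6 lbmol/h.
Yield of D: 3ξ₂ / 754 = 1.48 → ξ₂ = 372 lbmol/h.
Outlet amounts (n = n₀ + Σ ν·ξ):
  B: 754 − 1(583.6) = 170.4
  E: 0 + 2(583.6) − 2(372) = 423.2
  D: 0 + 3(372) = 1116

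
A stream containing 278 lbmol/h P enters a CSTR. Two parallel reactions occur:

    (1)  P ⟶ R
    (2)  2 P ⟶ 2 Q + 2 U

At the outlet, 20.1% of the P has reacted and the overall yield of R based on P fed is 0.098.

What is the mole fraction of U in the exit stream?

0.0934

Yield of R: 1ξ₁ / 278 = 0.098 → ξ₁ = 27.24 lbmol/h.
Conversion of P: 1ξ₁ + 2ξ₂ = 0.201 × 278 = 55.88 → ξ₂ = 14.32 lbmol/h.
Outlet amounts (n = n₀ + Σ ν·ξ):
  P: 278 − 1(27.24) − 2(14.32) = 222.1
  R: 0 + 1(27.24) = 27.24
  Q: 0 + 2(14.32) = 28.63
  U: 0 + 2(14.32) = 28.63
Total out = 306.6 lbmol/h; y_U = 28.63 / 306.6 = 0.09338.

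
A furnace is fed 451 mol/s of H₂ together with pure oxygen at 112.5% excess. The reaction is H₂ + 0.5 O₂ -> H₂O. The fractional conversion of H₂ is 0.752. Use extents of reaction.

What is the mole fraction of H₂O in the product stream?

0.446

Stoichiometric O₂ = 0.5 × 451 = 225.5 mol/s; O₂ fed = 225.5 × 2.125 = 479.2 mol/s.
Fuel reacted = 0.752 × 451 → ξ = 339.2 mol/s.
Outlet (n = n₀ + ν ξ):
  H₂: 451 − 1(339.2) = 111.8
  O₂: 479.2 − 0.5(339.2) = 309.6
  H₂O: 0 + 1(339.2) = 339.2
Total out = 760.6 mol/s; y_H₂O = 339.2 / 760.6 = 0.4459.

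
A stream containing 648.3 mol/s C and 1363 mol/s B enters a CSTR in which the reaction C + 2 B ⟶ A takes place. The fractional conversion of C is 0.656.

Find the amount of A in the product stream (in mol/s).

C reacted = 0.656 × 648.3 = 425.3 mol/s; ν_C = −1, so ξ = 425.3/1 = 425.3 mol/s.
Outlet amounts (n = n₀ + ν ξ):
  C: 648.3 − 1(425.3) = 223
  B: 1363 − 2(425.3) = 512.4
  A: 0 + 1(425.3) = 425.3

425 mol/s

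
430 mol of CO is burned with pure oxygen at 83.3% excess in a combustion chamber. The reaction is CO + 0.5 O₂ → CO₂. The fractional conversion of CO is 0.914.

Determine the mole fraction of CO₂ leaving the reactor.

Stoichiometric O₂ = 0.5 × 430 = 215 mol; O₂ fed = 215 × 1.833 = 394.1 mol.
Fuel reacted = 0.914 × 430 → ξ = 393 mol.
Outlet (n = n₀ + ν ξ):
  CO: 430 − 1(393) = 36.98
  O₂: 394.1 − 0.5(393) = 197.6
  CO₂: 0 + 1(393) = 393
Total out = 627.6 mol; y_CO₂ = 393 / 627.6 = 0.6262.

0.626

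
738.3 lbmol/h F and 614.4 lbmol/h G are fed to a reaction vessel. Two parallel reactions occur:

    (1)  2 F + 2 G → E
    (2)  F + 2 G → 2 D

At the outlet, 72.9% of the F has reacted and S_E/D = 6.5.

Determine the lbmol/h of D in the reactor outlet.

39.9 lbmol/h

Conversion of F: F consumed = 0.729 × 738.3 = 538.2 lbmol/h = 2ξ₁ + 1ξ₂.
Selectivity: 1ξ₁ / (2ξ₂) = 6.5 → ξ₁ = 13 ξ₂.
Substitute: (2·13 + 1) ξ₂ = 538.2 → ξ₂ = 19.93 lbmol/h, ξ₁ = 259.1 lbmol/h.
Outlet amounts (n = n₀ + Σ ν·ξ):
  F: 738.3 − 2(259.1) − 1(19.93) = 200.1
  G: 614.4 − 2(259.1) − 2(19.93) = 56.25
  E: 0 + 1(259.1) = 259.1
  D: 0 + 2(19.93) = 39.87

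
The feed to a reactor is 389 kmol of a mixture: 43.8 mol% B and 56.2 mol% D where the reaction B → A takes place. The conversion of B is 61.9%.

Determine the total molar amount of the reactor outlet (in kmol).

B reacted = 0.619 × 170.4 = 105.5 kmol; ν_B = −1, so ξ = 105.5/1 = 105.5 kmol.
Outlet amounts (n = n₀ + ν ξ):
  B: 170.4 − 1(105.5) = 64.92
  A: 0 + 1(105.5) = 105.5
  D: 218.6 (inert)
Total out = 64.92 + 105.5 + 218.6 = 389 kmol.

389 kmol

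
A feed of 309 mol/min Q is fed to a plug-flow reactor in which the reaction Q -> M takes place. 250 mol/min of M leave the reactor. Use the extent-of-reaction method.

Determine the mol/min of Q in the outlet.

For M: n = n₀ + 1ξ → 250 = 0 + 1ξ, giving ξ = 250 mol/min.
Outlet amounts (n = n₀ + ν ξ):
  Q: 309 − 1(250) = 59
  M: 0 + 1(250) = 250

59 mol/min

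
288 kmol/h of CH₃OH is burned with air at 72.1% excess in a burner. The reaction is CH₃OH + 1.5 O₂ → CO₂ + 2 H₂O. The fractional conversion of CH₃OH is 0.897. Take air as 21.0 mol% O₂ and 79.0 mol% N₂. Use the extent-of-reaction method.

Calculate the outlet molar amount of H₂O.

Stoichiometric O₂ = 1.5 × 288 = 432 kmol/h; O₂ fed = 432 × 1.721 = 743.5 kmol/h.
N₂ fed = 743.5 × 79/21 = 2797 kmol/h.
Fuel reacted = 0.897 × 288 → ξ = 258.3 kmol/h.
Outlet (n = n₀ + ν ξ):
  CH₃OH: 288 − 1(258.3) = 29.66
  O₂: 743.5 − 1.5(258.3) = 356
  N₂: 2797 (inert)
  CO₂: 0 + 1(258.3) = 258.3
  H₂O: 0 + 2(258.3) = 516.7

517 kmol/h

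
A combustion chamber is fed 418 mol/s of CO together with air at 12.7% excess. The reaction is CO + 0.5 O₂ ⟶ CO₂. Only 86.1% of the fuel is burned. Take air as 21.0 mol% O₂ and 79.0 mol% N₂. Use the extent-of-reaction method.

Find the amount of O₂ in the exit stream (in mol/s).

55.6 mol/s

Stoichiometric O₂ = 0.5 × 418 = 209 mol/s; O₂ fed = 209 × 1.127 = 235.5 mol/s.
N₂ fed = 235.5 × 79/21 = 886.1 mol/s.
Fuel reacted = 0.861 × 418 → ξ = 359.9 mol/s.
Outlet (n = n₀ + ν ξ):
  CO: 418 − 1(359.9) = 58.1
  O₂: 235.5 − 0.5(359.9) = 55.59
  N₂: 886.1 (inert)
  CO₂: 0 + 1(359.9) = 359.9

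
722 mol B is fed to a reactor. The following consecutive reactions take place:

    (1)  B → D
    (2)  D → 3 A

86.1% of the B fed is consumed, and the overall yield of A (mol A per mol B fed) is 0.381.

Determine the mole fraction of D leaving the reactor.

0.585

Conversion of B: B consumed = 1ξ₁ = 0.861 × 722 → ξ₁ = 621.6 mol.
Yield of A: 3ξ₂ / 722 = 0.381 → ξ₂ = 91.69 mol.
Outlet amounts (n = n₀ + Σ ν·ξ):
  B: 722 − 1(621.6) = 100.4
  D: 0 + 1(621.6) − 1(91.69) = 529.9
  A: 0 + 3(91.69) = 275.1
Total out = 905.4 mol; y_D = 529.9 / 905.4 = 0.5853.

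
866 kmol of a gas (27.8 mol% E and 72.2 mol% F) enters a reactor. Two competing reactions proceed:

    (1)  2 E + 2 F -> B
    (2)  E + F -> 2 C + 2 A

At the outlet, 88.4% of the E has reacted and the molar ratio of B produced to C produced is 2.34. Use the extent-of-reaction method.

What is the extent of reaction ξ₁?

Conversion of E: E consumed = 0.884 × 240.7 = 212.8 kmol = 2ξ₁ + 1ξ₂.
Selectivity: 1ξ₁ / (2ξ₂) = 2.34 → ξ₁ = 4.68 ξ₂.
Substitute: (2·4.68 + 1) ξ₂ = 212.8 → ξ₂ = 20.54 kmol, ξ₁ = 96.14 kmol.
Outlet amounts (n = n₀ + Σ ν·ξ):
  E: 240.7 − 2(96.14) − 1(20.54) = 27.93
  F: 625.3 − 2(96.14) − 1(20.54) = 412.4
  B: 0 + 1(96.14) = 96.14
  C: 0 + 2(20.54) = 41.09
  A: 0 + 2(20.54) = 41.09

ξ₁ = 96.1 kmol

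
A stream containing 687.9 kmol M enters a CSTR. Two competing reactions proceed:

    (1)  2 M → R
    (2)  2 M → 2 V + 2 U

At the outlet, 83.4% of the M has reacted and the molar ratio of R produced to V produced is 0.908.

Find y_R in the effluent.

Conversion of M: M consumed = 0.834 × 687.9 = 573.7 kmol = 2ξ₁ + 2ξ₂.
Selectivity: 1ξ₁ / (2ξ₂) = 0.908 → ξ₁ = 1.816 ξ₂.
Substitute: (2·1.816 + 2) ξ₂ = 573.7 → ξ₂ = 101.9 kmol, ξ₁ = 185 kmol.
Outlet amounts (n = n₀ + Σ ν·ξ):
  M: 687.9 − 2(185) − 2(101.9) = 114.2
  R: 0 + 1(185) = 185
  V: 0 + 2(101.9) = 203.7
  U: 0 + 2(101.9) = 203.7
Total out = 706.6 kmol; y_R = 185 / 706.6 = 0.2618.

0.262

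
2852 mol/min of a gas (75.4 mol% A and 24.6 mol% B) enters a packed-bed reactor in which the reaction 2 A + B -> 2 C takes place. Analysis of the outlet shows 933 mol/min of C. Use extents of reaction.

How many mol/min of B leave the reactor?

For C: n = n₀ + 2ξ → 933 = 0 + 2ξ, giving ξ = 466.5 mol/min.
Outlet amounts (n = n₀ + ν ξ):
  A: 2150 − 2(466.5) = 1217
  B: 701.6 − 1(466.5) = 235.1
  C: 0 + 2(466.5) = 933

235 mol/min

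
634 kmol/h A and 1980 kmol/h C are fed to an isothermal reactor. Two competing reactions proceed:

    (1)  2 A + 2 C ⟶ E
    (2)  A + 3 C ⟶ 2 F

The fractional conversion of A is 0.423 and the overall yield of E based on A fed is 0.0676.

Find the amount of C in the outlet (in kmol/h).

1350 kmol/h

Yield of E: 1ξ₁ / 634 = 0.0676 → ξ₁ = 42.86 kmol/h.
Conversion of A: 2ξ₁ + 1ξ₂ = 0.423 × 634 = 268.2 → ξ₂ = 182.5 kmol/h.
Outlet amounts (n = n₀ + Σ ν·ξ):
  A: 634 − 2(42.86) − 1(182.5) = 365.8
  C: 1980 − 2(42.86) − 3(182.5) = 1347
  E: 0 + 1(42.86) = 42.86
  F: 0 + 2(182.5) = 364.9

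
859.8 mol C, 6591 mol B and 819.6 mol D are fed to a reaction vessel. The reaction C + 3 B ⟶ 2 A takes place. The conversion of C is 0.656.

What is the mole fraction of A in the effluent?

C reacted = 0.656 × 859.8 = 564 mol; ν_C = −1, so ξ = 564/1 = 564 mol.
Outlet amounts (n = n₀ + ν ξ):
  C: 859.8 − 1(564) = 295.8
  B: 6591 − 3(564) = 4899
  A: 0 + 2(564) = 1128
  D: 819.6 (inert)
Total out = 7142 mol; y_A = 1128 / 7142 = 0.1579.

0.158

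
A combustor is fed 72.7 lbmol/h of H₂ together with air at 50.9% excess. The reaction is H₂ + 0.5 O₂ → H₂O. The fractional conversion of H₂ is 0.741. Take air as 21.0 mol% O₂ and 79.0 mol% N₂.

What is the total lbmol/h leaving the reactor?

Stoichiometric O₂ = 0.5 × 72.7 = 36.35 lbmol/h; O₂ fed = 36.35 × 1.509 = 54.85 lbmol/h.
N₂ fed = 54.85 × 79/21 = 206.3 lbmol/h.
Fuel reacted = 0.741 × 72.7 → ξ = 53.87 lbmol/h.
Outlet (n = n₀ + ν ξ):
  H₂: 72.7 − 1(53.87) = 18.83
  O₂: 54.85 − 0.5(53.87) = 27.92
  N₂: 206.3 (inert)
  H₂O: 0 + 1(53.87) = 53.87
Total out = 18.83 + 27.92 + 206.3 + 53.87 = 307 lbmol/h.

307 lbmol/h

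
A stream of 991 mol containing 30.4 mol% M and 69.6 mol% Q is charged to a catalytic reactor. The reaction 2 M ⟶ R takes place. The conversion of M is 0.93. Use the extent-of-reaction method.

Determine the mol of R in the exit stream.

M reacted = 0.93 × 301.3 = 280.2 mol; ν_M = −2, so ξ = 280.2/2 = 140.1 mol.
Outlet amounts (n = n₀ + ν ξ):
  M: 301.3 − 2(140.1) = 21.09
  R: 0 + 1(140.1) = 140.1
  Q: 689.7 (inert)

140 mol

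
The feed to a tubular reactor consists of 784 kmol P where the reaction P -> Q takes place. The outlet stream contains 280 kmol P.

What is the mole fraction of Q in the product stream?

For P: n = n₀ − 1ξ → 280 = 784 − 1ξ, giving ξ = 504 kmol.
Outlet amounts (n = n₀ + ν ξ):
  P: 784 − 1(504) = 280
  Q: 0 + 1(504) = 504
Total out = 784 kmol; y_Q = 504 / 784 = 0.6429.

0.643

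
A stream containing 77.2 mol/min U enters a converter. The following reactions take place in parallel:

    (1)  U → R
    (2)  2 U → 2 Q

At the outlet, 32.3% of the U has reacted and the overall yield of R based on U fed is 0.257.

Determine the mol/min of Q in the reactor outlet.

5.1 mol/min

Yield of R: 1ξ₁ / 77.2 = 0.257 → ξ₁ = 19.84 mol/min.
Conversion of U: 1ξ₁ + 2ξ₂ = 0.323 × 77.2 = 24.94 → ξ₂ = 2.548 mol/min.
Outlet amounts (n = n₀ + Σ ν·ξ):
  U: 77.2 − 1(19.84) − 2(2.548) = 52.26
  R: 0 + 1(19.84) = 19.84
  Q: 0 + 2(2.548) = 5.095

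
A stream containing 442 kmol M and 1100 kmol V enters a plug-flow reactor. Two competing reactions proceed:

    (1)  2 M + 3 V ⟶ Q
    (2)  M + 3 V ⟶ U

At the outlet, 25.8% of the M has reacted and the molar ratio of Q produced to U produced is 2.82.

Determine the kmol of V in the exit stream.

903 kmol

Conversion of M: M consumed = 0.258 × 442 = 114 kmol = 2ξ₁ + 1ξ₂.
Selectivity: 1ξ₁ / (1ξ₂) = 2.82 → ξ₁ = 2.82 ξ₂.
Substitute: (2·2.82 + 1) ξ₂ = 114 → ξ₂ = 17.17 kmol, ξ₁ = 48.43 kmol.
Outlet amounts (n = n₀ + Σ ν·ξ):
  M: 442 − 2(48.43) − 1(17.17) = 328
  V: 1100 − 3(48.43) − 3(17.17) = 903.2
  Q: 0 + 1(48.43) = 48.43
  U: 0 + 1(17.17) = 17.17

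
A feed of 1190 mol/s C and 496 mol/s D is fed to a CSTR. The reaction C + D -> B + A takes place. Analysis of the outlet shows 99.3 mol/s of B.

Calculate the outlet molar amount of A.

99.3 mol/s

For B: n = n₀ + 1ξ → 99.3 = 0 + 1ξ, giving ξ = 99.3 mol/s.
Outlet amounts (n = n₀ + ν ξ):
  C: 1190 − 1(99.3) = 1091
  D: 496 − 1(99.3) = 396.7
  B: 0 + 1(99.3) = 99.3
  A: 0 + 1(99.3) = 99.3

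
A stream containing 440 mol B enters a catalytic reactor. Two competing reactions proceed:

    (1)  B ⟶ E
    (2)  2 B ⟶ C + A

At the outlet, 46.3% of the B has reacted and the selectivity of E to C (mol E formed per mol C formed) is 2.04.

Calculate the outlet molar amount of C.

Conversion of B: B consumed = 0.463 × 440 = 203.7 mol = 1ξ₁ + 2ξ₂.
Selectivity: 1ξ₁ / (1ξ₂) = 2.04 → ξ₁ = 2.04 ξ₂.
Substitute: (1·2.04 + 2) ξ₂ = 203.7 → ξ₂ = 50.43 mol, ξ₁ = 102.9 mol.
Outlet amounts (n = n₀ + Σ ν·ξ):
  B: 440 − 1(102.9) − 2(50.43) = 236.3
  E: 0 + 1(102.9) = 102.9
  C: 0 + 1(50.43) = 50.43
  A: 0 + 1(50.43) = 50.43

50.4 mol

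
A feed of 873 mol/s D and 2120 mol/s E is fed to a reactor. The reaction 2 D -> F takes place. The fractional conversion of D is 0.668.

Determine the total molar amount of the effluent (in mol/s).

2700 mol/s

D reacted = 0.668 × 873 = 583.2 mol/s; ν_D = −2, so ξ = 583.2/2 = 291.6 mol/s.
Outlet amounts (n = n₀ + ν ξ):
  D: 873 − 2(291.6) = 289.8
  F: 0 + 1(291.6) = 291.6
  E: 2120 (inert)
Total out = 289.8 + 291.6 + 2120 = 2701 mol/s.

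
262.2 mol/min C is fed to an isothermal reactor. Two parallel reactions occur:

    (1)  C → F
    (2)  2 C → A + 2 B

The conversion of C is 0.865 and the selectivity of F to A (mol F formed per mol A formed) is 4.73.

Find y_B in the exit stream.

Conversion of C: C consumed = 0.865 × 262.2 = 226.8 mol/min = 1ξ₁ + 2ξ₂.
Selectivity: 1ξ₁ / (1ξ₂) = 4.73 → ξ₁ = 4.73 ξ₂.
Substitute: (1·4.73 + 2) ξ₂ = 226.8 → ξ₂ = 33.7 mol/min, ξ₁ = 159.4 mol/min.
Outlet amounts (n = n₀ + Σ ν·ξ):
  C: 262.2 − 1(159.4) − 2(33.7) = 35.4
  F: 0 + 1(159.4) = 159.4
  A: 0 + 1(33.7) = 33.7
  B: 0 + 2(33.7) = 67.4
Total out = 295.9 mol/min; y_B = 67.4 / 295.9 = 0.2278.

0.228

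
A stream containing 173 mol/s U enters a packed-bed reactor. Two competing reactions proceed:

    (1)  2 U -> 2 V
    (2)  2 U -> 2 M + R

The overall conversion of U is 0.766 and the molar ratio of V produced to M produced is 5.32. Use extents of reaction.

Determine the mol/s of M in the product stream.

21 mol/s

Conversion of U: U consumed = 0.766 × 173 = 132.5 mol/s = 2ξ₁ + 2ξ₂.
Selectivity: 2ξ₁ / (2ξ₂) = 5.32 → ξ₁ = 5.32 ξ₂.
Substitute: (2·5.32 + 2) ξ₂ = 132.5 → ξ₂ = 10.48 mol/s, ξ₁ = 55.77 mol/s.
Outlet amounts (n = n₀ + Σ ν·ξ):
  U: 173 − 2(55.77) − 2(10.48) = 40.48
  V: 0 + 2(55.77) = 111.5
  M: 0 + 2(10.48) = 20.97
  R: 0 + 1(10.48) = 10.48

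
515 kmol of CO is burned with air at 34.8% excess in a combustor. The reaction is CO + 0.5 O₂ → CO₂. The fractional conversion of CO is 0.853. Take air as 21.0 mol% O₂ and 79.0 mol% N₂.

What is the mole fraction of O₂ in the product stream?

0.0654

Stoichiometric O₂ = 0.5 × 515 = 257.5 kmol; O₂ fed = 257.5 × 1.348 = 347.1 kmol.
N₂ fed = 347.1 × 79/21 = 1306 kmol.
Fuel reacted = 0.853 × 515 → ξ = 439.3 kmol.
Outlet (n = n₀ + ν ξ):
  CO: 515 − 1(439.3) = 75.7
  O₂: 347.1 − 0.5(439.3) = 127.5
  N₂: 1306 (inert)
  CO₂: 0 + 1(439.3) = 439.3
Total out = 1948 kmol; y_O₂ = 127.5 / 1948 = 0.06542.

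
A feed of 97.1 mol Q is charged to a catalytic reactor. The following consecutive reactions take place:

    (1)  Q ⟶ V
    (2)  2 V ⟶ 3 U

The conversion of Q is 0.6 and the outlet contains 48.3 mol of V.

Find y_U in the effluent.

0.146

Conversion of Q: Q consumed = 1ξ₁ = 0.6 × 97.1 → ξ₁ = 58.26 mol.
V balance: n_V = 0 + 1ξ₁ − 2ξ₂ = 48.3 → ξ₂ = (1·58.26 − 48.3)/2 = 4.98 mol.
Outlet amounts (n = n₀ + Σ ν·ξ):
  Q: 97.1 − 1(58.26) = 38.84
  V: 0 + 1(58.26) − 2(4.98) = 48.3
  U: 0 + 3(4.98) = 14.94
Total out = 102.1 mol; y_U = 14.94 / 102.1 = 0.1464.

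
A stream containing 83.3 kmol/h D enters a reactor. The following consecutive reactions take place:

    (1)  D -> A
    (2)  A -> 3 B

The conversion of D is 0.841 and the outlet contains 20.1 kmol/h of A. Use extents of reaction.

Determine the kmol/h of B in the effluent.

Conversion of D: D consumed = 1ξ₁ = 0.841 × 83.3 → ξ₁ = 70.06 kmol/h.
A balance: n_A = 0 + 1ξ₁ − 1ξ₂ = 20.1 → ξ₂ = (1·70.06 − 20.1)/1 = 49.96 kmol/h.
Outlet amounts (n = n₀ + Σ ν·ξ):
  D: 83.3 − 1(70.06) = 13.24
  A: 0 + 1(70.06) − 1(49.96) = 20.1
  B: 0 + 3(49.96) = 149.9

150 kmol/h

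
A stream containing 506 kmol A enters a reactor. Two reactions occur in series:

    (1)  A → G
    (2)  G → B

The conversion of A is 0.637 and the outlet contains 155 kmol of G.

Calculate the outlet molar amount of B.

167 kmol

Conversion of A: A consumed = 1ξ₁ = 0.637 × 506 → ξ₁ = 322.3 kmol.
G balance: n_G = 0 + 1ξ₁ − 1ξ₂ = 155 → ξ₂ = (1·322.3 − 155)/1 = 167.3 kmol.
Outlet amounts (n = n₀ + Σ ν·ξ):
  A: 506 − 1(322.3) = 183.7
  G: 0 + 1(322.3) − 1(167.3) = 155
  B: 0 + 1(167.3) = 167.3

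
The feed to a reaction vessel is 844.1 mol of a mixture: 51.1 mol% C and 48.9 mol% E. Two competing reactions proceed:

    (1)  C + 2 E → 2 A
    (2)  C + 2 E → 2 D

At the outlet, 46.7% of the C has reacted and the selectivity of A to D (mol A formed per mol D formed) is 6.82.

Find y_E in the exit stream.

0.0154

Conversion of C: C consumed = 0.467 × 431.3 = 201.4 mol = 1ξ₁ + 1ξ₂.
Selectivity: 2ξ₁ / (2ξ₂) = 6.82 → ξ₁ = 6.82 ξ₂.
Substitute: (1·6.82 + 1) ξ₂ = 201.4 → ξ₂ = 25.76 mol, ξ₁ = 175.7 mol.
Outlet amounts (n = n₀ + Σ ν·ξ):
  C: 431.3 − 1(175.7) − 1(25.76) = 229.9
  E: 412.8 − 2(175.7) − 2(25.76) = 9.898
  A: 0 + 2(175.7) = 351.3
  D: 0 + 2(25.76) = 51.52
Total out = 642.7 mol; y_E = 9.898 / 642.7 = 0.0154.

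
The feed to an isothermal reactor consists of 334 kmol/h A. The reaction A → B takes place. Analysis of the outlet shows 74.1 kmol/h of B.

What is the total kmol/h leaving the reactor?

334 kmol/h

For B: n = n₀ + 1ξ → 74.1 = 0 + 1ξ, giving ξ = 74.1 kmol/h.
Outlet amounts (n = n₀ + ν ξ):
  A: 334 − 1(74.1) = 259.9
  B: 0 + 1(74.1) = 74.1
Total out = 259.9 + 74.1 = 334 kmol/h.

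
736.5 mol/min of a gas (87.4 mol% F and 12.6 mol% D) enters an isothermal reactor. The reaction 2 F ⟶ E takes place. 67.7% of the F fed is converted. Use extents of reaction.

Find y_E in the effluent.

F reacted = 0.677 × 643.7 = 435.8 mol/min; ν_F = −2, so ξ = 435.8/2 = 217.9 mol/min.
Outlet amounts (n = n₀ + ν ξ):
  F: 643.7 − 2(217.9) = 207.9
  E: 0 + 1(217.9) = 217.9
  D: 92.8 (inert)
Total out = 518.6 mol/min; y_E = 217.9 / 518.6 = 0.4201.

0.42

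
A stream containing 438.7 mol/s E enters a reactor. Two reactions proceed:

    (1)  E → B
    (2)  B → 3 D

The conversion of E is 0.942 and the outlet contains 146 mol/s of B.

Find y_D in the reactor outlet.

Conversion of E: E consumed = 1ξ₁ = 0.942 × 438.7 → ξ₁ = 413.3 mol/s.
B balance: n_B = 0 + 1ξ₁ − 1ξ₂ = 146 → ξ₂ = (1·413.3 − 146)/1 = 267.3 mol/s.
Outlet amounts (n = n₀ + Σ ν·ξ):
  E: 438.7 − 1(413.3) = 25.44
  B: 0 + 1(413.3) − 1(267.3) = 146
  D: 0 + 3(267.3) = 801.8
Total out = 973.2 mol/s; y_D = 801.8 / 973.2 = 0.8238.

0.824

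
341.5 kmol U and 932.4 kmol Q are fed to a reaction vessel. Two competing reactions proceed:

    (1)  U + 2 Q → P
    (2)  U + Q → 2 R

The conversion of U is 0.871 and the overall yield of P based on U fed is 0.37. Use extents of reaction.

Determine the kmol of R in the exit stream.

342 kmol

Yield of P: 1ξ₁ / 341.5 = 0.37 → ξ₁ = 126.4 kmol.
Conversion of U: 1ξ₁ + 1ξ₂ = 0.871 × 341.5 = 297.4 → ξ₂ = 171.1 kmol.
Outlet amounts (n = n₀ + Σ ν·ξ):
  U: 341.5 − 1(126.4) − 1(171.1) = 44.05
  Q: 932.4 − 2(126.4) − 1(171.1) = 508.6
  P: 0 + 1(126.4) = 126.4
  R: 0 + 2(171.1) = 342.2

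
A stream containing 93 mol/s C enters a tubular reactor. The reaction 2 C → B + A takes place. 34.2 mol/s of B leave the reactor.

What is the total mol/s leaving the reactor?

93 mol/s

For B: n = n₀ + 1ξ → 34.2 = 0 + 1ξ, giving ξ = 34.2 mol/s.
Outlet amounts (n = n₀ + ν ξ):
  C: 93 − 2(34.2) = 24.6
  B: 0 + 1(34.2) = 34.2
  A: 0 + 1(34.2) = 34.2
Total out = 24.6 + 34.2 + 34.2 = 93 mol/s.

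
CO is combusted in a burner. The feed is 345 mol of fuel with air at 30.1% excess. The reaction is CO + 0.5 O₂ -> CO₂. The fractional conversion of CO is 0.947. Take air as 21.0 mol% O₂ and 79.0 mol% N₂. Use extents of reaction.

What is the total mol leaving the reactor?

1250 mol

Stoichiometric O₂ = 0.5 × 345 = 172.5 mol; O₂ fed = 172.5 × 1.301 = 224.4 mol.
N₂ fed = 224.4 × 79/21 = 844.3 mol.
Fuel reacted = 0.947 × 345 → ξ = 326.7 mol.
Outlet (n = n₀ + ν ξ):
  CO: 345 − 1(326.7) = 18.29
  O₂: 224.4 − 0.5(326.7) = 61.06
  N₂: 844.3 (inert)
  CO₂: 0 + 1(326.7) = 326.7
Total out = 18.29 + 61.06 + 844.3 + 326.7 = 1250 mol.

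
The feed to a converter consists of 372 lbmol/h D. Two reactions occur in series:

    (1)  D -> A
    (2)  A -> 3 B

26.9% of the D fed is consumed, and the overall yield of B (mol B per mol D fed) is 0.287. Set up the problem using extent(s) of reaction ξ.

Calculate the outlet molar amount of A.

Conversion of D: D consumed = 1ξ₁ = 0.269 × 372 → ξ₁ = 100.1 lbmol/h.
Yield of B: 3ξ₂ / 372 = 0.287 → ξ₂ = 35.59 lbmol/h.
Outlet amounts (n = n₀ + Σ ν·ξ):
  D: 372 − 1(100.1) = 271.9
  A: 0 + 1(100.1) − 1(35.59) = 64.48
  B: 0 + 3(35.59) = 106.8

64.5 lbmol/h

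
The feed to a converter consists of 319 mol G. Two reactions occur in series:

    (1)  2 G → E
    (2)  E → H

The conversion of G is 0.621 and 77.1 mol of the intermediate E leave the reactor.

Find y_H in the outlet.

Conversion of G: G consumed = 2ξ₁ = 0.621 × 319 → ξ₁ = 99.05 mol.
E balance: n_E = 0 + 1ξ₁ − 1ξ₂ = 77.1 → ξ₂ = (1·99.05 − 77.1)/1 = 21.95 mol.
Outlet amounts (n = n₀ + Σ ν·ξ):
  G: 319 − 2(99.05) = 120.9
  E: 0 + 1(99.05) − 1(21.95) = 77.1
  H: 0 + 1(21.95) = 21.95
Total out = 220 mol; y_H = 21.95 / 220 = 0.09979.

0.0998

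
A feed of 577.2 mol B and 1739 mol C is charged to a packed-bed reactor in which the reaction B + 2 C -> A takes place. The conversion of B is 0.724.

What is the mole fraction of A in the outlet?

0.282

B reacted = 0.724 × 577.2 = 417.9 mol; ν_B = −1, so ξ = 417.9/1 = 417.9 mol.
Outlet amounts (n = n₀ + ν ξ):
  B: 577.2 − 1(417.9) = 159.3
  C: 1739 − 2(417.9) = 903.2
  A: 0 + 1(417.9) = 417.9
Total out = 1480 mol; y_A = 417.9 / 1480 = 0.2823.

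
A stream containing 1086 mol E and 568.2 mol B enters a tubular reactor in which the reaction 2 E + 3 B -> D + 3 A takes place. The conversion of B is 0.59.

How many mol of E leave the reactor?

B reacted = 0.59 × 568.2 = 335.2 mol; ν_B = −3, so ξ = 335.2/3 = 111.7 mol.
Outlet amounts (n = n₀ + ν ξ):
  E: 1086 − 2(111.7) = 862.5
  B: 568.2 − 3(111.7) = 233
  D: 0 + 1(111.7) = 111.7
  A: 0 + 3(111.7) = 335.2

863 mol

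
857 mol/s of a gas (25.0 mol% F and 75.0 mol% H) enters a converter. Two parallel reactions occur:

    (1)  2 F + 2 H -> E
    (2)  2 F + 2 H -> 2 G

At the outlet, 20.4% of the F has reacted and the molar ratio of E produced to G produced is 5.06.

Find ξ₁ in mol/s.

Conversion of F: F consumed = 0.204 × 214.2 = 43.71 mol/s = 2ξ₁ + 2ξ₂.
Selectivity: 1ξ₁ / (2ξ₂) = 5.06 → ξ₁ = 10.12 ξ₂.
Substitute: (2·10.12 + 2) ξ₂ = 43.71 → ξ₂ = 1.965 mol/s, ξ₁ = 19.89 mol/s.
Outlet amounts (n = n₀ + Σ ν·ξ):
  F: 214.2 − 2(19.89) − 2(1.965) = 170.5
  H: 642.8 − 2(19.89) − 2(1.965) = 599
  E: 0 + 1(19.89) = 19.89
  G: 0 + 2(1.965) = 3.93

ξ₁ = 19.9 mol/s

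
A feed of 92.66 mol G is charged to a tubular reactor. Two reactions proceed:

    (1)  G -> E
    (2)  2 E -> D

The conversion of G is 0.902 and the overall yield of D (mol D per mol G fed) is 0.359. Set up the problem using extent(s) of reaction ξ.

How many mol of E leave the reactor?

Conversion of G: G consumed = 1ξ₁ = 0.902 × 92.66 → ξ₁ = 83.58 mol.
Yield of D: 1ξ₂ / 92.66 = 0.359 → ξ₂ = 33.26 mol.
Outlet amounts (n = n₀ + Σ ν·ξ):
  G: 92.66 − 1(83.58) = 9.081
  E: 0 + 1(83.58) − 2(33.26) = 17.05
  D: 0 + 1(33.26) = 33.26

17 mol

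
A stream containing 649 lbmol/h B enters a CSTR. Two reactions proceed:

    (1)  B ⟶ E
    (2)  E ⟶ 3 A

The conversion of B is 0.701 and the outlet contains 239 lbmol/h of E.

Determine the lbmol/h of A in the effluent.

648 lbmol/h

Conversion of B: B consumed = 1ξ₁ = 0.701 × 649 → ξ₁ = 454.9 lbmol/h.
E balance: n_E = 0 + 1ξ₁ − 1ξ₂ = 239 → ξ₂ = (1·454.9 − 239)/1 = 215.9 lbmol/h.
Outlet amounts (n = n₀ + Σ ν·ξ):
  B: 649 − 1(454.9) = 194.1
  E: 0 + 1(454.9) − 1(215.9) = 239
  A: 0 + 3(215.9) = 647.8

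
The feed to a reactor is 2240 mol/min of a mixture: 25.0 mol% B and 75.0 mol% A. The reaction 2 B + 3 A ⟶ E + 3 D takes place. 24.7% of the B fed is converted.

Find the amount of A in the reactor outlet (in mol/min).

1470 mol/min

B reacted = 0.247 × 560 = 138.3 mol/min; ν_B = −2, so ξ = 138.3/2 = 69.16 mol/min.
Outlet amounts (n = n₀ + ν ξ):
  B: 560 − 2(69.16) = 421.7
  A: 1680 − 3(69.16) = 1473
  E: 0 + 1(69.16) = 69.16
  D: 0 + 3(69.16) = 207.5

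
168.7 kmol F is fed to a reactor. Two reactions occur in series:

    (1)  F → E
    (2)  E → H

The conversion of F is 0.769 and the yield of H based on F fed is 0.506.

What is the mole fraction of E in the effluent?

Conversion of F: F consumed = 1ξ₁ = 0.769 × 168.7 → ξ₁ = 129.7 kmol.
Yield of H: 1ξ₂ / 168.7 = 0.506 → ξ₂ = 85.36 kmol.
Outlet amounts (n = n₀ + Σ ν·ξ):
  F: 168.7 − 1(129.7) = 38.97
  E: 0 + 1(129.7) − 1(85.36) = 44.37
  H: 0 + 1(85.36) = 85.36
Total out = 168.7 kmol; y_E = 44.37 / 168.7 = 0.263.

0.263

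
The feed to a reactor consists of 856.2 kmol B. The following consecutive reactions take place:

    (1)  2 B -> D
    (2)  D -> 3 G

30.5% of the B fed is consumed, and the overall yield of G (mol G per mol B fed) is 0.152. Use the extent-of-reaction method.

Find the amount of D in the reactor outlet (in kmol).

Conversion of B: B consumed = 2ξ₁ = 0.305 × 856.2 → ξ₁ = 130.6 kmol.
Yield of G: 3ξ₂ / 856.2 = 0.152 → ξ₂ = 43.38 kmol.
Outlet amounts (n = n₀ + Σ ν·ξ):
  B: 856.2 − 2(130.6) = 595.1
  D: 0 + 1(130.6) − 1(43.38) = 87.19
  G: 0 + 3(43.38) = 130.1

87.2 kmol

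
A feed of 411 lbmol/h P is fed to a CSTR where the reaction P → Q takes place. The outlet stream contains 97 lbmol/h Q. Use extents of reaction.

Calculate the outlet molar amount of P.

For Q: n = n₀ + 1ξ → 97 = 0 + 1ξ, giving ξ = 97 lbmol/h.
Outlet amounts (n = n₀ + ν ξ):
  P: 411 − 1(97) = 314
  Q: 0 + 1(97) = 97

314 lbmol/h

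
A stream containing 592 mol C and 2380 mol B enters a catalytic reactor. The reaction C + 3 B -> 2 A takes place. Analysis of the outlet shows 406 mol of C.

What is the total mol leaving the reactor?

For C: n = n₀ − 1ξ → 406 = 592 − 1ξ, giving ξ = 186 mol.
Outlet amounts (n = n₀ + ν ξ):
  C: 592 − 1(186) = 406
  B: 2380 − 3(186) = 1822
  A: 0 + 2(186) = 372
Total out = 406 + 1822 + 372 = 2600 mol.

2600 mol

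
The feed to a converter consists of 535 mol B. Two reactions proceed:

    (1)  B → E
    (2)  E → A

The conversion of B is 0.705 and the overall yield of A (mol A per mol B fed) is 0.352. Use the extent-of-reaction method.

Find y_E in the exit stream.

0.353

Conversion of B: B consumed = 1ξ₁ = 0.705 × 535 → ξ₁ = 377.2 mol.
Yield of A: 1ξ₂ / 535 = 0.352 → ξ₂ = 188.3 mol.
Outlet amounts (n = n₀ + Σ ν·ξ):
  B: 535 − 1(377.2) = 157.8
  E: 0 + 1(377.2) − 1(188.3) = 188.9
  A: 0 + 1(188.3) = 188.3
Total out = 535 mol; y_E = 188.9 / 535 = 0.353.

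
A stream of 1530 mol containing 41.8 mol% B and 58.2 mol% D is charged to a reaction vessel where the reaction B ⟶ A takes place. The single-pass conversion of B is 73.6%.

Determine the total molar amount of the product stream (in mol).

1530 mol

B reacted = 0.736 × 639.5 = 470.7 mol; ν_B = −1, so ξ = 470.7/1 = 470.7 mol.
Outlet amounts (n = n₀ + ν ξ):
  B: 639.5 − 1(470.7) = 168.8
  A: 0 + 1(470.7) = 470.7
  D: 890.5 (inert)
Total out = 168.8 + 470.7 + 890.5 = 1530 mol.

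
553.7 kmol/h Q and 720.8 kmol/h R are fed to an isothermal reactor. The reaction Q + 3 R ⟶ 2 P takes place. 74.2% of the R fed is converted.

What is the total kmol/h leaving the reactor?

918 kmol/h

R reacted = 0.742 × 720.8 = 534.8 kmol/h; ν_R = −3, so ξ = 534.8/3 = 178.3 kmol/h.
Outlet amounts (n = n₀ + ν ξ):
  Q: 553.7 − 1(178.3) = 375.4
  R: 720.8 − 3(178.3) = 186
  P: 0 + 2(178.3) = 356.6
Total out = 375.4 + 186 + 356.6 = 917.9 kmol/h.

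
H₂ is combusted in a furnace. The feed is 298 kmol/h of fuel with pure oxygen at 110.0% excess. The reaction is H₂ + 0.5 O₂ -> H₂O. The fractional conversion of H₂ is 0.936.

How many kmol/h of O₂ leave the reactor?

173 kmol/h

Stoichiometric O₂ = 0.5 × 298 = 149 kmol/h; O₂ fed = 149 × 2.100 = 312.9 kmol/h.
Fuel reacted = 0.936 × 298 → ξ = 278.9 kmol/h.
Outlet (n = n₀ + ν ξ):
  H₂: 298 − 1(278.9) = 19.07
  O₂: 312.9 − 0.5(278.9) = 173.4
  H₂O: 0 + 1(278.9) = 278.9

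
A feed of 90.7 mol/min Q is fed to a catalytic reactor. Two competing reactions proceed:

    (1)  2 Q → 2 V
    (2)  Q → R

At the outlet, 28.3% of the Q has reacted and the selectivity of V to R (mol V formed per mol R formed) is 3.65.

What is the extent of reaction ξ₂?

Conversion of Q: Q consumed = 0.283 × 90.7 = 25.67 mol/min = 2ξ₁ + 1ξ₂.
Selectivity: 2ξ₁ / (1ξ₂) = 3.65 → ξ₁ = 1.825 ξ₂.
Substitute: (2·1.825 + 1) ξ₂ = 25.67 → ξ₂ = 5.52 mol/min, ξ₁ = 10.07 mol/min.
Outlet amounts (n = n₀ + Σ ν·ξ):
  Q: 90.7 − 2(10.07) − 1(5.52) = 65.03
  V: 0 + 2(10.07) = 20.15
  R: 0 + 1(5.52) = 5.52

ξ₂ = 5.52 mol/min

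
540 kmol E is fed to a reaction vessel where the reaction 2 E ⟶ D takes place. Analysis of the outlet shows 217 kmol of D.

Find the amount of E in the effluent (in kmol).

106 kmol

For D: n = n₀ + 1ξ → 217 = 0 + 1ξ, giving ξ = 217 kmol.
Outlet amounts (n = n₀ + ν ξ):
  E: 540 − 2(217) = 106
  D: 0 + 1(217) = 217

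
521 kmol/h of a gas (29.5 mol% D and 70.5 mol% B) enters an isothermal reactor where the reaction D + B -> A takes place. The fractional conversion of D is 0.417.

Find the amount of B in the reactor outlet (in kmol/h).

303 kmol/h

D reacted = 0.417 × 153.7 = 64.09 kmol/h; ν_D = −1, so ξ = 64.09/1 = 64.09 kmol/h.
Outlet amounts (n = n₀ + ν ξ):
  D: 153.7 − 1(64.09) = 89.6
  B: 367.3 − 1(64.09) = 303.2
  A: 0 + 1(64.09) = 64.09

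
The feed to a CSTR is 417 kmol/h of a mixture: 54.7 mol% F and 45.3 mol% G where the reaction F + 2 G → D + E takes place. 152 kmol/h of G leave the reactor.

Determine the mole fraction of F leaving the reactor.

0.526

For G: n = n₀ − 2ξ → 152 = 188.9 − 2ξ, giving ξ = 18.45 kmol/h.
Outlet amounts (n = n₀ + ν ξ):
  F: 228.1 − 1(18.45) = 209.6
  G: 188.9 − 2(18.45) = 152
  D: 0 + 1(18.45) = 18.45
  E: 0 + 1(18.45) = 18.45
Total out = 398.5 kmol/h; y_F = 209.6 / 398.5 = 0.526.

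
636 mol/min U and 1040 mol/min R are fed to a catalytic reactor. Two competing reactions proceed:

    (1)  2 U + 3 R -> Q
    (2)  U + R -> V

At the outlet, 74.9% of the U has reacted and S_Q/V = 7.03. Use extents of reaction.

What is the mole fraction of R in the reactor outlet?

0.452

Conversion of U: U consumed = 0.749 × 636 = 476.4 mol/min = 2ξ₁ + 1ξ₂.
Selectivity: 1ξ₁ / (1ξ₂) = 7.03 → ξ₁ = 7.03 ξ₂.
Substitute: (2·7.03 + 1) ξ₂ = 476.4 → ξ₂ = 31.63 mol/min, ξ₁ = 222.4 mol/min.
Outlet amounts (n = n₀ + Σ ν·ξ):
  U: 636 − 2(222.4) − 1(31.63) = 159.6
  R: 1040 − 3(222.4) − 1(31.63) = 341.3
  Q: 0 + 1(222.4) = 222.4
  V: 0 + 1(31.63) = 31.63
Total out = 754.9 mol/min; y_R = 341.3 / 754.9 = 0.4521.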